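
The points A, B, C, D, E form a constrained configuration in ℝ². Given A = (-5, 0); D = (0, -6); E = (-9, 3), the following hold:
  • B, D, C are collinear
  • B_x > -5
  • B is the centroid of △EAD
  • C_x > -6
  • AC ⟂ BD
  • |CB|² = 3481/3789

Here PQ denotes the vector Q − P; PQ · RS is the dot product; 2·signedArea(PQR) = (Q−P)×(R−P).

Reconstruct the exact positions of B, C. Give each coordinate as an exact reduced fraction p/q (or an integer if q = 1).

B = (-14/3, -1)
C = (-2240/421, -126/421)

1. B_x = -14/3  [B is the centroid of △EAD]
2. B_y = -1  [B is the centroid of △EAD]
   → B = (-14/3, -1)
3. C_x = -2240/421  [B, D, C are collinear ∩ AC ⟂ BD]
4. C_y = -126/421  [B, D, C are collinear ∩ AC ⟂ BD]
   → C = (-2240/421, -126/421)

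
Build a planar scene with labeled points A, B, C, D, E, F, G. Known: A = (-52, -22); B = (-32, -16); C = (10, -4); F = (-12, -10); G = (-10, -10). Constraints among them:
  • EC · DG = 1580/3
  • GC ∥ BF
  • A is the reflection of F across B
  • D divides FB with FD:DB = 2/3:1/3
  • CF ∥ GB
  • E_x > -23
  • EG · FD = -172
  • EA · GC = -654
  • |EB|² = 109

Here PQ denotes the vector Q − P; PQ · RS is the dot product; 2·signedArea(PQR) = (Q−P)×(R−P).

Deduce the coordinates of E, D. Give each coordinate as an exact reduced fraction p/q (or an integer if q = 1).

D = (-76/3, -14)
E = (-22, -13)

1. E_x = -22  [line -20·x + -6·y + -518 = 0 ∩ |EB|² = 109]
2. E_y = -13  [line -20·x + -6·y + -518 = 0 ∩ |EB|² = 109]
   → E = (-22, -13)
3. D_x = -76/3  [D divides FB with FD:DB = 2/3:1/3]
4. D_y = -14  [D divides FB with FD:DB = 2/3:1/3]
   → D = (-76/3, -14)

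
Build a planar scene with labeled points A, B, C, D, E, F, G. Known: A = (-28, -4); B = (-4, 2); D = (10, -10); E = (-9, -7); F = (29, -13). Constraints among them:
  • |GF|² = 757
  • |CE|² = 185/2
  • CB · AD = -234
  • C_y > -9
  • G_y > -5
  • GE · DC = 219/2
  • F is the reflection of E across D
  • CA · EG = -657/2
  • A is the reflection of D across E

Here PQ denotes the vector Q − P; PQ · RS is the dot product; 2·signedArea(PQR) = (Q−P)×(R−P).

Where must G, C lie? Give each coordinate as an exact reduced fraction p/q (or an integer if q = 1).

1. C_x = 1/2  [line -38·x + 6·y + 70 = 0 ∩ |CE|² = 185/2]
2. C_y = -17/2  [line -38·x + 6·y + 70 = 0 ∩ |CE|² = 185/2]
   → C = (1/2, -17/2)
3. G_x = 3  [line 19/2·x + -3/2·y + -69/2 = 0 ∩ |GF|² = 757]
4. G_y = -4  [line 19/2·x + -3/2·y + -69/2 = 0 ∩ |GF|² = 757]
   → G = (3, -4)

C = (1/2, -17/2)
G = (3, -4)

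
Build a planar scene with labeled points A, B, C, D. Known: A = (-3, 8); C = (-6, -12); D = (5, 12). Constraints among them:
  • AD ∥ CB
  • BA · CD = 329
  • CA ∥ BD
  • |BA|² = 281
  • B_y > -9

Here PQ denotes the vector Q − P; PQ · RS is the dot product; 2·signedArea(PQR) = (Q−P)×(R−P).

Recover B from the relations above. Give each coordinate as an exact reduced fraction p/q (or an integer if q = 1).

1. B_x = 2  [CA ∥ BD ∩ AD ∥ CB]
2. B_y = -8  [CA ∥ BD ∩ AD ∥ CB]
   → B = (2, -8)

B = (2, -8)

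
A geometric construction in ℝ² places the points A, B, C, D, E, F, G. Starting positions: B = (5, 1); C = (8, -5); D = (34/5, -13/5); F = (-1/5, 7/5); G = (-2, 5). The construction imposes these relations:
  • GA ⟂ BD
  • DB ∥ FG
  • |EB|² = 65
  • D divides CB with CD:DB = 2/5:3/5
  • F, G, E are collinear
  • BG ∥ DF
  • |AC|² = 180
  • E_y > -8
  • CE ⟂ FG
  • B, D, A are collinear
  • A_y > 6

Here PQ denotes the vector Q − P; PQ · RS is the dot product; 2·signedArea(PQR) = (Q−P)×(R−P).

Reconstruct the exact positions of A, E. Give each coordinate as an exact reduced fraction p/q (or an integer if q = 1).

1. A_x = 2  [B, D, A are collinear ∩ GA ⟂ BD]
2. A_y = 7  [B, D, A are collinear ∩ GA ⟂ BD]
   → A = (2, 7)
3. E_x = 4  [F, G, E are collinear ∩ CE ⟂ FG]
4. E_y = -7  [F, G, E are collinear ∩ CE ⟂ FG]
   → E = (4, -7)

A = (2, 7)
E = (4, -7)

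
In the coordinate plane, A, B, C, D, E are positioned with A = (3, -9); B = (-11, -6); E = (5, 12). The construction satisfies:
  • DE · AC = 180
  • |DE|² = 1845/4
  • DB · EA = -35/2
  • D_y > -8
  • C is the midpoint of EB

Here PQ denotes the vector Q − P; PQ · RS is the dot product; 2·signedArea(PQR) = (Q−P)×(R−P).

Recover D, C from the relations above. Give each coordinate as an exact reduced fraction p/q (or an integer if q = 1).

C = (-3, 3)
D = (-4, -15/2)

1. D_x = -4  [line 2·x + 21·y + 331/2 = 0 ∩ |DE|² = 1845/4]
2. D_y = -15/2  [line 2·x + 21·y + 331/2 = 0 ∩ |DE|² = 1845/4]
   → D = (-4, -15/2)
3. C_x = -3  [C is the midpoint of EB]
4. C_y = 3  [C is the midpoint of EB]
   → C = (-3, 3)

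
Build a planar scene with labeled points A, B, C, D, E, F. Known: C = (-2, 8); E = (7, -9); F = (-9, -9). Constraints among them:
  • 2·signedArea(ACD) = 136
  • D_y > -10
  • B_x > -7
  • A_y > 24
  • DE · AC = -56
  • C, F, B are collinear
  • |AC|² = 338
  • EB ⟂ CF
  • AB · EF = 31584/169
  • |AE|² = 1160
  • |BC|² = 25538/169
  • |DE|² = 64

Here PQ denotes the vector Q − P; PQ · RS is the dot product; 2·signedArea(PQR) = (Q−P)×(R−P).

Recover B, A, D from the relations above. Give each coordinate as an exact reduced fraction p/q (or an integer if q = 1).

1. B_x = -1129/169  [C, F, B are collinear ∩ EB ⟂ CF]
2. B_y = -569/169  [C, F, B are collinear ∩ EB ⟂ CF]
   → B = (-1129/169, -569/169)
3. A_x = 5  [AB · EF = 31584/169]
4. A_y = 25  [|AC|² = 338]
   → A = (5, 25)
5. D_x = -1  [2·signedArea(ACD) = 136 ∩ DE · AC = -56]
6. D_y = -9  [2·signedArea(ACD) = 136 ∩ DE · AC = -56]
   → D = (-1, -9)

A = (5, 25)
B = (-1129/169, -569/169)
D = (-1, -9)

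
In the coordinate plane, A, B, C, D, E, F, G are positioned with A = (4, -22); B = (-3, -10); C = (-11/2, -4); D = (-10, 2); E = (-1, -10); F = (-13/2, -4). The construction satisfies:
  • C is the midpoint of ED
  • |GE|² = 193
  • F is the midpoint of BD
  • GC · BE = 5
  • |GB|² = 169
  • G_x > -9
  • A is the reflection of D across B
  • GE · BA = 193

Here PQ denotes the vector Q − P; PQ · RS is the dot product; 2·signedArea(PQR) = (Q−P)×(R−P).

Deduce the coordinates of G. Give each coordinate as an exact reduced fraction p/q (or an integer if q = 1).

1. G_x = -8  [GE · BA = 193 ∩ GC · BE = 5]
2. G_y = 2  [GE · BA = 193 ∩ GC · BE = 5]
   → G = (-8, 2)

G = (-8, 2)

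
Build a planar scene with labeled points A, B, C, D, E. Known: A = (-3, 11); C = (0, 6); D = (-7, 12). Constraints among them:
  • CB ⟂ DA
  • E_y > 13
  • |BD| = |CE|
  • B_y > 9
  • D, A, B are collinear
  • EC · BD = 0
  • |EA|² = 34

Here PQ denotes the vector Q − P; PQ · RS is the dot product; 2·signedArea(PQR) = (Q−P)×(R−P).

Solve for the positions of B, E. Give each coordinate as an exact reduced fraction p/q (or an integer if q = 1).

1. B_x = 1  [D, A, B are collinear ∩ CB ⟂ DA]
2. B_y = 10  [D, A, B are collinear ∩ CB ⟂ DA]
   → B = (1, 10)
3. E_x = 2  [line 8·x + -2·y + 12 = 0 ∩ |EA|² = 34]
4. E_y = 14  [line 8·x + -2·y + 12 = 0 ∩ |EA|² = 34]
   → E = (2, 14)

B = (1, 10)
E = (2, 14)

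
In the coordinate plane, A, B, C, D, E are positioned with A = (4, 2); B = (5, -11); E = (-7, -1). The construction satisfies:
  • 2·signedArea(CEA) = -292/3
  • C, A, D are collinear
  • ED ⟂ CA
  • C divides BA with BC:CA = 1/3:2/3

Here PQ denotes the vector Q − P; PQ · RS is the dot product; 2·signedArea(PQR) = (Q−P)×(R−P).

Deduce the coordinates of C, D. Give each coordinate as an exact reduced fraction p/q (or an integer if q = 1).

C = (14/3, -20/3)
D = (354/85, -12/85)

1. C_x = 14/3  [C divides BA with BC:CA = 1/3:2/3]
2. C_y = -20/3  [C divides BA with BC:CA = 1/3:2/3]
   → C = (14/3, -20/3)
3. D_x = 354/85  [C, A, D are collinear ∩ ED ⟂ CA]
4. D_y = -12/85  [C, A, D are collinear ∩ ED ⟂ CA]
   → D = (354/85, -12/85)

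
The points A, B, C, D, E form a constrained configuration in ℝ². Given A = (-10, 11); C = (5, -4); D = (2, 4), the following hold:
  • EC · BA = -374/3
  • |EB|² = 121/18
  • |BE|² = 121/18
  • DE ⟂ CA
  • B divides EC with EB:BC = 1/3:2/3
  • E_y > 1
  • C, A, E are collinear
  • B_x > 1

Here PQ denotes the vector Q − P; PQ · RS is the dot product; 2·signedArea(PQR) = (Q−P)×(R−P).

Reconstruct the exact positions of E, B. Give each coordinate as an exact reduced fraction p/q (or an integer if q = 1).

B = (4/3, -1/3)
E = (-1/2, 3/2)

1. E_x = -1/2  [C, A, E are collinear ∩ DE ⟂ CA]
2. E_y = 3/2  [C, A, E are collinear ∩ DE ⟂ CA]
   → E = (-1/2, 3/2)
3. B_x = 4/3  [B divides EC with EB:BC = 1/3:2/3]
4. B_y = -1/3  [B divides EC with EB:BC = 1/3:2/3]
   → B = (4/3, -1/3)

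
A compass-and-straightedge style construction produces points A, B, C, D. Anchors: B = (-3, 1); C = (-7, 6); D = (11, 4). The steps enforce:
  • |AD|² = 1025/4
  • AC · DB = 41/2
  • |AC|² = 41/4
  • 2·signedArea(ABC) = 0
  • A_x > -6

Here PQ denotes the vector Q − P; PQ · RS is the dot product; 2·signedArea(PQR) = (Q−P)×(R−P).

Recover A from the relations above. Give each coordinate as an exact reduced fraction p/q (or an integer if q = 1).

A = (-5, 7/2)

1. A_x = -5  [2·signedArea(ABC) = 0 ∩ AC · DB = 41/2]
2. A_y = 7/2  [2·signedArea(ABC) = 0 ∩ AC · DB = 41/2]
   → A = (-5, 7/2)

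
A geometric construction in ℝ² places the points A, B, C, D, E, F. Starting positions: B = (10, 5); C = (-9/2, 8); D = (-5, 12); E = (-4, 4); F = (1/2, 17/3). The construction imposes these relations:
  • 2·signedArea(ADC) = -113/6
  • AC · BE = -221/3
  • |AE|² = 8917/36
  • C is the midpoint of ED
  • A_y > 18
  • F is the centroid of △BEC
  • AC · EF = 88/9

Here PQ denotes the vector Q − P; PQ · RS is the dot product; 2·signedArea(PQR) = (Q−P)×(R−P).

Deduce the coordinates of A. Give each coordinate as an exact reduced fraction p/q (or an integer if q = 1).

A = (-21/2, 55/3)

1. A_x = -21/2  [AC · EF = 88/9 ∩ AC · BE = -221/3]
2. A_y = 55/3  [AC · EF = 88/9 ∩ AC · BE = -221/3]
   → A = (-21/2, 55/3)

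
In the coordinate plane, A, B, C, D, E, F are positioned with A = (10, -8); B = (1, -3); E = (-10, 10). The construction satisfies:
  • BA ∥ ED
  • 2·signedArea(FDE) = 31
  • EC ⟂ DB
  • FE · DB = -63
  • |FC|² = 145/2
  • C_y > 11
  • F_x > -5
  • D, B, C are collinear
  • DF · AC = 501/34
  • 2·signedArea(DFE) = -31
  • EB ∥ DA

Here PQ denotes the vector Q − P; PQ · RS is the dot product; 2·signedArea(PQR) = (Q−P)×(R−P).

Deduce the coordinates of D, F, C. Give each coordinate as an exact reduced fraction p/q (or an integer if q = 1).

1. D_x = -1  [EB ∥ DA ∩ BA ∥ ED]
2. D_y = 5  [EB ∥ DA ∩ BA ∥ ED]
   → D = (-1, 5)
3. F_x = -9/2  [FE · DB = -63 ∩ 2·signedArea(DFE) = -31]
4. F_y = 7/2  [FE · DB = -63 ∩ 2·signedArea(DFE) = -31]
   → F = (-9/2, 7/2)
5. C_x = -46/17  [D, B, C are collinear ∩ EC ⟂ DB]
6. C_y = 201/17  [D, B, C are collinear ∩ EC ⟂ DB]
   → C = (-46/17, 201/17)

C = (-46/17, 201/17)
D = (-1, 5)
F = (-9/2, 7/2)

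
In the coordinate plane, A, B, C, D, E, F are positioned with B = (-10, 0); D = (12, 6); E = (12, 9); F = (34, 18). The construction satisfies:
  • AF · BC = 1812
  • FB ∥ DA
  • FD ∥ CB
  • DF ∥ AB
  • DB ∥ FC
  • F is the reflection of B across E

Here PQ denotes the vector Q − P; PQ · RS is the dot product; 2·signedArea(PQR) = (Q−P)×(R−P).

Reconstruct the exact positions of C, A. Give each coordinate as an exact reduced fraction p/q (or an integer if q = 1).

A = (-32, -12)
C = (12, 12)

1. C_x = 12  [FD ∥ CB ∩ DB ∥ FC]
2. C_y = 12  [FD ∥ CB ∩ DB ∥ FC]
   → C = (12, 12)
3. A_x = -32  [DF ∥ AB ∩ FB ∥ DA]
4. A_y = -12  [DF ∥ AB ∩ FB ∥ DA]
   → A = (-32, -12)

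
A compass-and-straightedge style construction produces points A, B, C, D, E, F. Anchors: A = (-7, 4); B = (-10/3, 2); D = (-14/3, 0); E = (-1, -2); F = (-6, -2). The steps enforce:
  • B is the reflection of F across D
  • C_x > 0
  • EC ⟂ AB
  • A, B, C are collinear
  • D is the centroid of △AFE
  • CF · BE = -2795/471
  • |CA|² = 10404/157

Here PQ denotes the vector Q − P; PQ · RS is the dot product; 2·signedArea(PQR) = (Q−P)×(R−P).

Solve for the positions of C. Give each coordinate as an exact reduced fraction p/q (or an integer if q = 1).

C = (23/157, 16/157)

1. C_x = 23/157  [A, B, C are collinear ∩ EC ⟂ AB]
2. C_y = 16/157  [A, B, C are collinear ∩ EC ⟂ AB]
   → C = (23/157, 16/157)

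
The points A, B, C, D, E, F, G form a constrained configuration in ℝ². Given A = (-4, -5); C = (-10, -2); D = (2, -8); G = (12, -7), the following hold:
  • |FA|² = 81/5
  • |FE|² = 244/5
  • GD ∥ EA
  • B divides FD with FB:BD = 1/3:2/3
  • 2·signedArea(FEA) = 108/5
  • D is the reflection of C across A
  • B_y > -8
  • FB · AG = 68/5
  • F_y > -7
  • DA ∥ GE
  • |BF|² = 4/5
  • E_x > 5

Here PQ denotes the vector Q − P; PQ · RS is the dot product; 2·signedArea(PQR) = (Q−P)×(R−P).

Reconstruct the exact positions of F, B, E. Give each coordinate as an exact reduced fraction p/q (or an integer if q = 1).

1. E_x = 6  [GD ∥ EA ∩ DA ∥ GE]
2. E_y = -4  [GD ∥ EA ∩ DA ∥ GE]
   → E = (6, -4)
3. F_x = -2/5  [line 1·x + -10·y + -338/5 = 0 ∩ |FA|² = 81/5]
4. F_y = -34/5  [line 1·x + -10·y + -338/5 = 0 ∩ |FA|² = 81/5]
   → F = (-2/5, -34/5)
5. B_x = 2/5  [B divides FD with FB:BD = 1/3:2/3]
6. B_y = -36/5  [B divides FD with FB:BD = 1/3:2/3]
   → B = (2/5, -36/5)

B = (2/5, -36/5)
E = (6, -4)
F = (-2/5, -34/5)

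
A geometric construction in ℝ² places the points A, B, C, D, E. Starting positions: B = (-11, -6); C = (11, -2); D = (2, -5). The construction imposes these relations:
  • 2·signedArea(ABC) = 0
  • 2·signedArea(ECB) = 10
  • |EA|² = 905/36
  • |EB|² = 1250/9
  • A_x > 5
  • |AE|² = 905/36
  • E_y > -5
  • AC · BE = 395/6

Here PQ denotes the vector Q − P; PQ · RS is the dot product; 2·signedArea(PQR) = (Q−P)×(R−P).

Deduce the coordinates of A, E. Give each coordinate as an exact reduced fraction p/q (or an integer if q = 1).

1. E_x = 2/3  [line 4·x + -22·y + -98 = 0 ∩ |EB|² = 1250/9]
2. E_y = -13/3  [line 4·x + -22·y + -98 = 0 ∩ |EB|² = 1250/9]
   → E = (2/3, -13/3)
3. A_x = 11/2  [2·signedArea(ABC) = 0 ∩ AC · BE = 395/6]
4. A_y = -3  [2·signedArea(ABC) = 0 ∩ AC · BE = 395/6]
   → A = (11/2, -3)

A = (11/2, -3)
E = (2/3, -13/3)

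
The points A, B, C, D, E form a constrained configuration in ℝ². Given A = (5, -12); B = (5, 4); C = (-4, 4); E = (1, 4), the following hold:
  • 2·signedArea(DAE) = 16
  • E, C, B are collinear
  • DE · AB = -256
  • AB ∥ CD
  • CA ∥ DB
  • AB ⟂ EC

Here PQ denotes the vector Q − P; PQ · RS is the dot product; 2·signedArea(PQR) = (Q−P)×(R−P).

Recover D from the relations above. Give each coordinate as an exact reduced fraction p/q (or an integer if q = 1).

D = (-4, 20)

1. D_x = -4  [CA ∥ DB ∩ AB ∥ CD]
2. D_y = 20  [CA ∥ DB ∩ AB ∥ CD]
   → D = (-4, 20)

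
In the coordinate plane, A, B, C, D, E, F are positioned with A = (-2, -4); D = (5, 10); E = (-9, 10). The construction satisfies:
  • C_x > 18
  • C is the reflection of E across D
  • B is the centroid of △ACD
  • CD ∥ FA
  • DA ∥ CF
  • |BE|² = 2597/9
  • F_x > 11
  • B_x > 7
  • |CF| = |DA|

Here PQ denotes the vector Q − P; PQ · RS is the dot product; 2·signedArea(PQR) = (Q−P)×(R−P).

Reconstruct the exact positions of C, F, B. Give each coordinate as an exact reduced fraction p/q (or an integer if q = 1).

1. C_x = 19  [C is the reflection of E across D]
2. C_y = 10  [C is the reflection of E across D]
   → C = (19, 10)
3. F_x = 12  [CD ∥ FA ∩ DA ∥ CF]
4. F_y = -4  [CD ∥ FA ∩ DA ∥ CF]
   → F = (12, -4)
5. B_x = 22/3  [B is the centroid of △ACD]
6. B_y = 16/3  [B is the centroid of △ACD]
   → B = (22/3, 16/3)

B = (22/3, 16/3)
C = (19, 10)
F = (12, -4)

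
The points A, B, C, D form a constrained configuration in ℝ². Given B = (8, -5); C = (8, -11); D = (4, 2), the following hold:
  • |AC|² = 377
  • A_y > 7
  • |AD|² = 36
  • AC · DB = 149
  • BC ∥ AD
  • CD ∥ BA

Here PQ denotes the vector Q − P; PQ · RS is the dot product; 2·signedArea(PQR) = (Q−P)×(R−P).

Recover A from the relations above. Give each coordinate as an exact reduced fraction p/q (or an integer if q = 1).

A = (4, 8)

1. A_x = 4  [BC ∥ AD ∩ CD ∥ BA]
2. A_y = 8  [BC ∥ AD ∩ CD ∥ BA]
   → A = (4, 8)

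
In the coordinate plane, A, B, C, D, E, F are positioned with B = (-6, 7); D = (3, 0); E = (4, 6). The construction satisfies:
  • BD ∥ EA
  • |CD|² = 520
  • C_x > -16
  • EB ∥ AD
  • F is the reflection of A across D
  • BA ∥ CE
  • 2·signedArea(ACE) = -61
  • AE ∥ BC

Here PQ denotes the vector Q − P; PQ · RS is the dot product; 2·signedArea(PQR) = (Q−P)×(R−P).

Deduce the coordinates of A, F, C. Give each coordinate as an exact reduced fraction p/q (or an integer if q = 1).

1. A_x = 13  [EB ∥ AD ∩ BD ∥ EA]
2. A_y = -1  [EB ∥ AD ∩ BD ∥ EA]
   → A = (13, -1)
3. F_x = -7  [F is the reflection of A across D]
4. F_y = 1  [F is the reflection of A across D]
   → F = (-7, 1)
5. C_x = -15  [BA ∥ CE ∩ AE ∥ BC]
6. C_y = 14  [BA ∥ CE ∩ AE ∥ BC]
   → C = (-15, 14)

A = (13, -1)
C = (-15, 14)
F = (-7, 1)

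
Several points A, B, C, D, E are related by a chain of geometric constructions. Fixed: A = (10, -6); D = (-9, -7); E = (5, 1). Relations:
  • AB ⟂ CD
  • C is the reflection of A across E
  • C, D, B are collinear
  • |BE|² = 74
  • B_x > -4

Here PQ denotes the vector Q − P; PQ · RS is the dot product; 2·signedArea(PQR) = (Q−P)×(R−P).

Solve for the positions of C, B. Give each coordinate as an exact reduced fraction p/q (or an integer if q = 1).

1. C_x = 0  [C is the reflection of A across E]
2. C_y = 8  [C is the reflection of A across E]
   → C = (0, 8)
3. B_x = -60/17  [C, D, B are collinear ∩ AB ⟂ CD]
4. B_y = 36/17  [C, D, B are collinear ∩ AB ⟂ CD]
   → B = (-60/17, 36/17)

B = (-60/17, 36/17)
C = (0, 8)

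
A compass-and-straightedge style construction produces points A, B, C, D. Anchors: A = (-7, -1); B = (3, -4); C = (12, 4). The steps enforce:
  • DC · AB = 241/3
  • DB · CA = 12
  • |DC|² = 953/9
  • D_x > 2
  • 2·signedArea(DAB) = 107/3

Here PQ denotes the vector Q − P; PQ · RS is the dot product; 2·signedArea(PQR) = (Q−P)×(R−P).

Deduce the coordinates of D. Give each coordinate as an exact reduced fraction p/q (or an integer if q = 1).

1. D_x = 8/3  [DC · AB = 241/3 ∩ 2·signedArea(DAB) = 107/3]
2. D_y = -1/3  [DC · AB = 241/3 ∩ 2·signedArea(DAB) = 107/3]
   → D = (8/3, -1/3)

D = (8/3, -1/3)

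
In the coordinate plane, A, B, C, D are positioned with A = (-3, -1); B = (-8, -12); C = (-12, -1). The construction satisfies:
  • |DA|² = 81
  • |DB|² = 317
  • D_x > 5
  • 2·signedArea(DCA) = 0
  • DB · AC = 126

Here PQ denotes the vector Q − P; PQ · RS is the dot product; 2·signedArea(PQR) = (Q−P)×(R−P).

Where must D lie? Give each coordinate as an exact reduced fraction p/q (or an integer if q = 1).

D = (6, -1)

1. D_x = 6  [2·signedArea(DCA) = 0 ∩ DB · AC = 126]
2. D_y = -1  [2·signedArea(DCA) = 0 ∩ DB · AC = 126]
   → D = (6, -1)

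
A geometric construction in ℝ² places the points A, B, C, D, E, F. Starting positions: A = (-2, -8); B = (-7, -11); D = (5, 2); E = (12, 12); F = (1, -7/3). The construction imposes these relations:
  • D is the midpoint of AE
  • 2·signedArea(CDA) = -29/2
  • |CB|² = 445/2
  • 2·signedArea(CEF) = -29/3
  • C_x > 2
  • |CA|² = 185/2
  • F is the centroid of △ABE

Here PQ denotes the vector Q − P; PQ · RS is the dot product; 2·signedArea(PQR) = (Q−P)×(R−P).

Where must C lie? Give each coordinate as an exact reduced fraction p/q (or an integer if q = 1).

1. C_x = 5/2  [2·signedArea(CEF) = -29/3 ∩ 2·signedArea(CDA) = -29/2]
2. C_y = 1/2  [2·signedArea(CEF) = -29/3 ∩ 2·signedArea(CDA) = -29/2]
   → C = (5/2, 1/2)

C = (5/2, 1/2)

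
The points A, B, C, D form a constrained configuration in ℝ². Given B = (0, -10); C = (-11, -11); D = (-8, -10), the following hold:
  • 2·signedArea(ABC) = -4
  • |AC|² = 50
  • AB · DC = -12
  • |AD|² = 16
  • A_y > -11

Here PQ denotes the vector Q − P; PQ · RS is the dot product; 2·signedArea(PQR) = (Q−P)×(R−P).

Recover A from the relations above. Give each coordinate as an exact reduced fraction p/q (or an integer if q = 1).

A = (-4, -10)

1. A_x = -4  [AB · DC = -12 ∩ 2·signedArea(ABC) = -4]
2. A_y = -10  [AB · DC = -12 ∩ 2·signedArea(ABC) = -4]
   → A = (-4, -10)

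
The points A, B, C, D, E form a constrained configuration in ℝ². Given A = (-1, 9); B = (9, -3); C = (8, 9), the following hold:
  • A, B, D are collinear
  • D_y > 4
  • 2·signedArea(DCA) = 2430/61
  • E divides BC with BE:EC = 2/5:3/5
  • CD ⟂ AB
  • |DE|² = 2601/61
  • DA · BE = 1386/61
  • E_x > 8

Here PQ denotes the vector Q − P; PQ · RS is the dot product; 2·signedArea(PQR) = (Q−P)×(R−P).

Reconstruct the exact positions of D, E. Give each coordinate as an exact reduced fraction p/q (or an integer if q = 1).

1. D_x = 164/61  [A, B, D are collinear ∩ CD ⟂ AB]
2. D_y = 279/61  [A, B, D are collinear ∩ CD ⟂ AB]
   → D = (164/61, 279/61)
3. E_x = 43/5  [E divides BC with BE:EC = 2/5:3/5]
4. E_y = 9/5  [E divides BC with BE:EC = 2/5:3/5]
   → E = (43/5, 9/5)

D = (164/61, 279/61)
E = (43/5, 9/5)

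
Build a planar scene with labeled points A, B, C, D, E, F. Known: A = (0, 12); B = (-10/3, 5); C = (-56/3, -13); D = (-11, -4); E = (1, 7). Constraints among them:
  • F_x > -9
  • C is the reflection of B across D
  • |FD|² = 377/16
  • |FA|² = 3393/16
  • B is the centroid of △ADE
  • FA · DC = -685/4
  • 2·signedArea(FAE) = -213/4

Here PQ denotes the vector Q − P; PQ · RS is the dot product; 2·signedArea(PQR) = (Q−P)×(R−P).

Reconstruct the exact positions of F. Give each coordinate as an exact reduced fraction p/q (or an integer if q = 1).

F = (-33/4, 0)

1. F_x = -33/4  [FA · DC = -685/4 ∩ 2·signedArea(FAE) = -213/4]
2. F_y = 0  [FA · DC = -685/4 ∩ 2·signedArea(FAE) = -213/4]
   → F = (-33/4, 0)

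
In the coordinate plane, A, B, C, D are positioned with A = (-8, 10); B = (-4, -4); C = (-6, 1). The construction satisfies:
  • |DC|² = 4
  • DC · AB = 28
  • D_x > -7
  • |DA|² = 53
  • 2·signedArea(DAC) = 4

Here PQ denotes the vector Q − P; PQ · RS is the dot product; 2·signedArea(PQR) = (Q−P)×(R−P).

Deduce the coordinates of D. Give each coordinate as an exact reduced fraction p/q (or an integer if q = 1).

D = (-6, 3)

1. D_x = -6  [2·signedArea(DAC) = 4 ∩ DC · AB = 28]
2. D_y = 3  [2·signedArea(DAC) = 4 ∩ DC · AB = 28]
   → D = (-6, 3)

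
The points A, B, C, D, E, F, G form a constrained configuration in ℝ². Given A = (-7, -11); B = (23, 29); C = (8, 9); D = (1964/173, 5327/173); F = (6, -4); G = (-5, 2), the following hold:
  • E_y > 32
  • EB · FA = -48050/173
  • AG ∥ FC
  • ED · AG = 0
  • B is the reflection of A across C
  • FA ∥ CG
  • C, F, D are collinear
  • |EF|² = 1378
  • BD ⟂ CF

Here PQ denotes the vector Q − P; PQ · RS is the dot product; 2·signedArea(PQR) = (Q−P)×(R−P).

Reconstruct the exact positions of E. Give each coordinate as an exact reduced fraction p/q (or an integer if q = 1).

E = (-51/173, 5637/173)

1. E_x = -51/173  [ED · AG = 0 ∩ EB · FA = -48050/173]
2. E_y = 5637/173  [ED · AG = 0 ∩ EB · FA = -48050/173]
   → E = (-51/173, 5637/173)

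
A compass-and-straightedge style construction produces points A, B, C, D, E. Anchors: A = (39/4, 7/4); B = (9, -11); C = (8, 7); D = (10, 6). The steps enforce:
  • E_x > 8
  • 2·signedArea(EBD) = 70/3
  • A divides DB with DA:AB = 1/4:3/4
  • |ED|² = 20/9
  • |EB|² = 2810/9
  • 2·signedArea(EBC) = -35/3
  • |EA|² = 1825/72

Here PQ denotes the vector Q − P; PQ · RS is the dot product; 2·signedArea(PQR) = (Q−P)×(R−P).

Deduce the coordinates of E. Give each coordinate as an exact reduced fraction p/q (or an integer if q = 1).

1. E_x = 26/3  [2·signedArea(EBD) = 70/3 ∩ 2·signedArea(EBC) = -35/3]
2. E_y = 20/3  [2·signedArea(EBD) = 70/3 ∩ 2·signedArea(EBC) = -35/3]
   → E = (26/3, 20/3)

E = (26/3, 20/3)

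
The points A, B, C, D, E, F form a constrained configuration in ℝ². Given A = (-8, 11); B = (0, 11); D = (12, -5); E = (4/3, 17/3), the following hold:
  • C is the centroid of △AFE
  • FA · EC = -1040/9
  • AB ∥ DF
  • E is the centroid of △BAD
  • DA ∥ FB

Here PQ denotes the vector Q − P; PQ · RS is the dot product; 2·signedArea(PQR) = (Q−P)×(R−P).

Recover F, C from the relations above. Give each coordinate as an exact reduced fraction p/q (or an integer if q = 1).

C = (40/9, 35/9)
F = (20, -5)

1. F_x = 20  [DA ∥ FB ∩ AB ∥ DF]
2. F_y = -5  [DA ∥ FB ∩ AB ∥ DF]
   → F = (20, -5)
3. C_x = 40/9  [C is the centroid of △AFE]
4. C_y = 35/9  [C is the centroid of △AFE]
   → C = (40/9, 35/9)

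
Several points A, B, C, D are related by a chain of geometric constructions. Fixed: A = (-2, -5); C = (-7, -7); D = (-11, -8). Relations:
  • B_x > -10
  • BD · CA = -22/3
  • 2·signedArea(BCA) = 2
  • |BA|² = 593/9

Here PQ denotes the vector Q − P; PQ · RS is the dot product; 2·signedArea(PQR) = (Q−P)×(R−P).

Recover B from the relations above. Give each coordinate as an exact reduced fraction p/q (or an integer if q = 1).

1. B_x = -29/3  [BD · CA = -22/3 ∩ 2·signedArea(BCA) = 2]
2. B_y = -23/3  [BD · CA = -22/3 ∩ 2·signedArea(BCA) = 2]
   → B = (-29/3, -23/3)

B = (-29/3, -23/3)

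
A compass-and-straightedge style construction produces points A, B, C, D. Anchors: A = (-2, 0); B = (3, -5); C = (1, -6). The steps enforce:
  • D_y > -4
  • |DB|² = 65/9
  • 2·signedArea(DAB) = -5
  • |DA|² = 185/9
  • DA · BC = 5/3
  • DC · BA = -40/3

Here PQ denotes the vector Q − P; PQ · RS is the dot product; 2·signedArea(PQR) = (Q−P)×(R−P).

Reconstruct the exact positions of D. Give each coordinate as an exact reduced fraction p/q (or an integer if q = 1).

D = (2/3, -11/3)

1. D_x = 2/3  [2·signedArea(DAB) = -5 ∩ DC · BA = -40/3]
2. D_y = -11/3  [2·signedArea(DAB) = -5 ∩ DC · BA = -40/3]
   → D = (2/3, -11/3)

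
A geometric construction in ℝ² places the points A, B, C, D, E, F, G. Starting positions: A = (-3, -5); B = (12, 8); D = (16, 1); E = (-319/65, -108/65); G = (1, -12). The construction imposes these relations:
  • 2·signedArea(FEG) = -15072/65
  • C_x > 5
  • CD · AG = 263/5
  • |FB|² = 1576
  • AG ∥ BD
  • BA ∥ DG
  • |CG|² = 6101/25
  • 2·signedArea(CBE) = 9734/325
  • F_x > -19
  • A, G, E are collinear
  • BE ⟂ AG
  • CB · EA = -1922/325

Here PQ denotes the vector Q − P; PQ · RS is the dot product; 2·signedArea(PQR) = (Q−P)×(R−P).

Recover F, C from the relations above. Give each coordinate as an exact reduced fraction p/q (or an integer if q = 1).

1. F_x = -18  [line 672/65·x + 384/65·y + 19008/65 = 0 ∩ |FB|² = 1576]
2. F_y = -18  [line 672/65·x + 384/65·y + 19008/65 = 0 ∩ |FB|² = 1576]
   → F = (-18, -18)
3. C_x = 6  [line -124/65·x + 217/65·y + 682/325 = 0 ∩ |CG|² = 6101/25]
4. C_y = 14/5  [line -124/65·x + 217/65·y + 682/325 = 0 ∩ |CG|² = 6101/25]
   → C = (6, 14/5)

C = (6, 14/5)
F = (-18, -18)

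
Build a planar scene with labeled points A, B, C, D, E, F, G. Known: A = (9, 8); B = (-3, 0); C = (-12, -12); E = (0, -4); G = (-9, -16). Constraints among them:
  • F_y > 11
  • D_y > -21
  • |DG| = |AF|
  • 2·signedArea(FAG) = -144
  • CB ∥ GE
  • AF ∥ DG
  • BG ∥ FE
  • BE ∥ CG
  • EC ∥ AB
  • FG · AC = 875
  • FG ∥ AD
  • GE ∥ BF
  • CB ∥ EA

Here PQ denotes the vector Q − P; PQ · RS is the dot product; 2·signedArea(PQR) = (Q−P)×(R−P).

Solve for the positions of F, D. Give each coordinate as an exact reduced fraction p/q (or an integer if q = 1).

1. F_x = 6  [BG ∥ FE ∩ GE ∥ BF]
2. F_y = 12  [BG ∥ FE ∩ GE ∥ BF]
   → F = (6, 12)
3. D_x = -6  [AF ∥ DG ∩ FG ∥ AD]
4. D_y = -20  [AF ∥ DG ∩ FG ∥ AD]
   → D = (-6, -20)

D = (-6, -20)
F = (6, 12)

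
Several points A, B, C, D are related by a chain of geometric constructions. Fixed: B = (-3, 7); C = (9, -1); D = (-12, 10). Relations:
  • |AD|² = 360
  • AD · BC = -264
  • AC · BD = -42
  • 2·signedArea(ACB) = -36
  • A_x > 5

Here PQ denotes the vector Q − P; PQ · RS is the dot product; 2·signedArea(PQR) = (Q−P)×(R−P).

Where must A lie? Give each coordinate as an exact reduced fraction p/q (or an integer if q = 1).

A = (6, 4)

1. A_x = 6  [2·signedArea(ACB) = -36 ∩ AD · BC = -264]
2. A_y = 4  [2·signedArea(ACB) = -36 ∩ AD · BC = -264]
   → A = (6, 4)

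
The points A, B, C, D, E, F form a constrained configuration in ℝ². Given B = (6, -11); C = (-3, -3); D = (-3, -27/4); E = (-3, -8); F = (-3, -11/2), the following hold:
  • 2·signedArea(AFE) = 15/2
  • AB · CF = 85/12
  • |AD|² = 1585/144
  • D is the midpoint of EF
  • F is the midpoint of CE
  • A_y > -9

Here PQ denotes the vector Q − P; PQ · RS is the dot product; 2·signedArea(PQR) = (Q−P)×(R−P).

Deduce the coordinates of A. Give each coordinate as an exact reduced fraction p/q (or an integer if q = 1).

A = (0, -49/6)

1. A_x = 0  [2·signedArea(AFE) = 15/2 ∩ AB · CF = 85/12]
2. A_y = -49/6  [2·signedArea(AFE) = 15/2 ∩ AB · CF = 85/12]
   → A = (0, -49/6)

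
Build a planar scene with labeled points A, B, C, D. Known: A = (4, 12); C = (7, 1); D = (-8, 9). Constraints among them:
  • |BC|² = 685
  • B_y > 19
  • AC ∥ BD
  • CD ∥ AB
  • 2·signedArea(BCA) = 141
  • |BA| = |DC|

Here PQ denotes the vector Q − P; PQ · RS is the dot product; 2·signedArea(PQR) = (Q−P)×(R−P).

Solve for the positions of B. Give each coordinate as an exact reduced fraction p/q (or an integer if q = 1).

B = (-11, 20)

1. B_x = -11  [AC ∥ BD ∩ CD ∥ AB]
2. B_y = 20  [AC ∥ BD ∩ CD ∥ AB]
   → B = (-11, 20)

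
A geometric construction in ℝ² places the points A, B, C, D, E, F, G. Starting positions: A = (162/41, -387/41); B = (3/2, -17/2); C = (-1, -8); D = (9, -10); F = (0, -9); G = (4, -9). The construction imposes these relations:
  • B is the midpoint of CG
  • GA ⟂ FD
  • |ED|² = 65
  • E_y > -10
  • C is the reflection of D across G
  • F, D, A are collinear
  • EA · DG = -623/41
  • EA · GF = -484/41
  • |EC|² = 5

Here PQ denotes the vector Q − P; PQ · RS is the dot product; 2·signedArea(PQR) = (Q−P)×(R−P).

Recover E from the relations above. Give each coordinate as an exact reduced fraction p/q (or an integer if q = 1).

E = (1, -9)

1. E_x = 1  [EA · GF = -484/41 ∩ EA · DG = -623/41]
2. E_y = -9  [EA · GF = -484/41 ∩ EA · DG = -623/41]
   → E = (1, -9)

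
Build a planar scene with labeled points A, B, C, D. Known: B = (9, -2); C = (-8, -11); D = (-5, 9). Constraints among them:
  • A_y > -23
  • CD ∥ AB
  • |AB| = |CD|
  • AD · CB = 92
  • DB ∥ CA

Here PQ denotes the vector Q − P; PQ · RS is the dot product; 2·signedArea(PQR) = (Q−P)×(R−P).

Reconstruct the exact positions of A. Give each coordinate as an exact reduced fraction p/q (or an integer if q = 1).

A = (6, -22)

1. A_x = 6  [CD ∥ AB ∩ DB ∥ CA]
2. A_y = -22  [CD ∥ AB ∩ DB ∥ CA]
   → A = (6, -22)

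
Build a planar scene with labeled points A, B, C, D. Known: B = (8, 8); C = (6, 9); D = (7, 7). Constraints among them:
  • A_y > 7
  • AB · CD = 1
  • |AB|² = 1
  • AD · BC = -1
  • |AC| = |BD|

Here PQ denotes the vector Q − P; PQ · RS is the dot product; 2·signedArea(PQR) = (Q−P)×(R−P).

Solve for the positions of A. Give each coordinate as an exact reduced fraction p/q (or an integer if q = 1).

1. A_x = 7  [AB · CD = 1 ∩ AD · BC = -1]
2. A_y = 8  [AB · CD = 1 ∩ AD · BC = -1]
   → A = (7, 8)

A = (7, 8)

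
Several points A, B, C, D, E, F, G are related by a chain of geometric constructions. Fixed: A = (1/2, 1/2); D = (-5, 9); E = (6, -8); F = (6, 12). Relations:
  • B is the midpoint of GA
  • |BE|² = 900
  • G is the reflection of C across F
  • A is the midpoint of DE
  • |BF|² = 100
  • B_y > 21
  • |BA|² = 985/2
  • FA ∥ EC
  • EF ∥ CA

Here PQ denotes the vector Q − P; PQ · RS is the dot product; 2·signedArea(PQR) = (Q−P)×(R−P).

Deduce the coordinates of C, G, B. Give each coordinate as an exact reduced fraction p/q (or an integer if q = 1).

B = (6, 22)
C = (1/2, -39/2)
G = (23/2, 87/2)

1. C_x = 1/2  [EF ∥ CA ∩ FA ∥ EC]
2. C_y = -39/2  [EF ∥ CA ∩ FA ∥ EC]
   → C = (1/2, -39/2)
3. G_x = 23/2  [G is the reflection of C across F]
4. G_y = 87/2  [G is the reflection of C across F]
   → G = (23/2, 87/2)
5. B_x = 6  [B is the midpoint of GA]
6. B_y = 22  [B is the midpoint of GA]
   → B = (6, 22)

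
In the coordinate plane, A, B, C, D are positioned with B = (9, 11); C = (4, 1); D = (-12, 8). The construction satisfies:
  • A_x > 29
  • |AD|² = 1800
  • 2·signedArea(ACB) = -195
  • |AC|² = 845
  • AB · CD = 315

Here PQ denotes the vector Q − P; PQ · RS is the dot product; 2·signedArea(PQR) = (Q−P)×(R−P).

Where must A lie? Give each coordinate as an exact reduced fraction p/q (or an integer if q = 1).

1. A_x = 30  [AB · CD = 315 ∩ 2·signedArea(ACB) = -195]
2. A_y = 14  [AB · CD = 315 ∩ 2·signedArea(ACB) = -195]
   → A = (30, 14)

A = (30, 14)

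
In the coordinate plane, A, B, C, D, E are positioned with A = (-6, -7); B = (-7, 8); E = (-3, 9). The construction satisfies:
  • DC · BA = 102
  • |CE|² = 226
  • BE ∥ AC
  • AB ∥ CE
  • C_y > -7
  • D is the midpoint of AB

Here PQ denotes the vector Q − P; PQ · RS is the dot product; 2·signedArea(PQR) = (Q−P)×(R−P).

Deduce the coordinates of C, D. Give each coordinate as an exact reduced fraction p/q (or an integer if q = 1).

C = (-2, -6)
D = (-13/2, 1/2)

1. C_x = -2  [AB ∥ CE ∩ BE ∥ AC]
2. C_y = -6  [AB ∥ CE ∩ BE ∥ AC]
   → C = (-2, -6)
3. D_x = -13/2  [D is the midpoint of AB]
4. D_y = 1/2  [D is the midpoint of AB]
   → D = (-13/2, 1/2)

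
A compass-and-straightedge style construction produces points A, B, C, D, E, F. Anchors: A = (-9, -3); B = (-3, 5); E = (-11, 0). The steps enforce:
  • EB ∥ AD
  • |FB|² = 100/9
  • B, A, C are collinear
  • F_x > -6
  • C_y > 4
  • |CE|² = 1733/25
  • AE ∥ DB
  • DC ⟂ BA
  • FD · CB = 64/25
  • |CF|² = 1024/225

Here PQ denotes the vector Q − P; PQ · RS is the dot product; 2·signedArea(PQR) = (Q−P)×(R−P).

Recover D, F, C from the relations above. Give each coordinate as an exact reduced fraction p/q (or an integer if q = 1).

C = (-93/25, 101/25)
D = (-1, 2)
F = (-5, 7/3)

1. D_x = -1  [AE ∥ DB ∩ EB ∥ AD]
2. D_y = 2  [AE ∥ DB ∩ EB ∥ AD]
   → D = (-1, 2)
3. C_x = -93/25  [B, A, C are collinear ∩ DC ⟂ BA]
4. C_y = 101/25  [B, A, C are collinear ∩ DC ⟂ BA]
   → C = (-93/25, 101/25)
5. F_x = -5  [line -18/25·x + -24/25·y + -34/25 = 0 ∩ |FB|² = 100/9]
6. F_y = 7/3  [line -18/25·x + -24/25·y + -34/25 = 0 ∩ |FB|² = 100/9]
   → F = (-5, 7/3)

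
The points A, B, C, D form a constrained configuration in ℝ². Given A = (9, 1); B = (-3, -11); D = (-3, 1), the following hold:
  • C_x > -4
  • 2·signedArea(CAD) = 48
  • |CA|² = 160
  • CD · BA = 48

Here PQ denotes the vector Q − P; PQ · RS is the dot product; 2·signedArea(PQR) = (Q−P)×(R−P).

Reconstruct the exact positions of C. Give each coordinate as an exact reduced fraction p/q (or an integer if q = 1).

C = (-3, -3)

1. C_x = -3  [CD · BA = 48 ∩ 2·signedArea(CAD) = 48]
2. C_y = -3  [CD · BA = 48 ∩ 2·signedArea(CAD) = 48]
   → C = (-3, -3)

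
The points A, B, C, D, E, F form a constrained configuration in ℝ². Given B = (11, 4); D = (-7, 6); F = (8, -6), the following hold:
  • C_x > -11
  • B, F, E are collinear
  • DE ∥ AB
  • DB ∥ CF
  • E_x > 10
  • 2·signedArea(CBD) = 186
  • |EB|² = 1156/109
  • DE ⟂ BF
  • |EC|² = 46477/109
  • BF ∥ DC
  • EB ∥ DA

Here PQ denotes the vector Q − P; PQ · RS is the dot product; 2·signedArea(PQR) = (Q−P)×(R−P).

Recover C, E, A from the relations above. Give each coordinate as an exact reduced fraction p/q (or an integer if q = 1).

1. C_x = -10  [DB ∥ CF ∩ BF ∥ DC]
2. C_y = -4  [DB ∥ CF ∩ BF ∥ DC]
   → C = (-10, -4)
3. E_x = 1097/109  [B, F, E are collinear ∩ DE ⟂ BF]
4. E_y = 96/109  [B, F, E are collinear ∩ DE ⟂ BF]
   → E = (1097/109, 96/109)
5. A_x = -661/109  [DE ∥ AB ∩ EB ∥ DA]
6. A_y = 994/109  [DE ∥ AB ∩ EB ∥ DA]
   → A = (-661/109, 994/109)

A = (-661/109, 994/109)
C = (-10, -4)
E = (1097/109, 96/109)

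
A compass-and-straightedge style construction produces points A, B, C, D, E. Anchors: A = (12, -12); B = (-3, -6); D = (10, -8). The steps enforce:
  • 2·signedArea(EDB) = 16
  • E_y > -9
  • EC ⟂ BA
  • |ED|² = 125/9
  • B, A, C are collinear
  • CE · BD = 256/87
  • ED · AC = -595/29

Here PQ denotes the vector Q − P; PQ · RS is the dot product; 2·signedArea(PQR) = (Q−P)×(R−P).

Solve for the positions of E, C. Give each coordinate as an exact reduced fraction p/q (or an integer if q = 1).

C = (173/29, -278/29)
E = (19/3, -26/3)

1. E_x = 19/3  [line -2·x + -13·y + -100 = 0 ∩ |ED|² = 125/9]
2. E_y = -26/3  [line -2·x + -13·y + -100 = 0 ∩ |ED|² = 125/9]
   → E = (19/3, -26/3)
3. C_x = 173/29  [B, A, C are collinear ∩ EC ⟂ BA]
4. C_y = -278/29  [B, A, C are collinear ∩ EC ⟂ BA]
   → C = (173/29, -278/29)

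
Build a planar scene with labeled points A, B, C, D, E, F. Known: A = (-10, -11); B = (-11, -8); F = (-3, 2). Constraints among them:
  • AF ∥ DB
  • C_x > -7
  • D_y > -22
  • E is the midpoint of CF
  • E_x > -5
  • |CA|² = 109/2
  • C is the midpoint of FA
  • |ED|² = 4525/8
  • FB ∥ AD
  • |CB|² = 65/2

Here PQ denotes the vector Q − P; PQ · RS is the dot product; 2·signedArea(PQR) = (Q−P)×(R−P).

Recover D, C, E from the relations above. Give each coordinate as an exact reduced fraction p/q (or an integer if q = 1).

C = (-13/2, -9/2)
D = (-18, -21)
E = (-19/4, -5/4)

1. D_x = -18  [AF ∥ DB ∩ FB ∥ AD]
2. D_y = -21  [AF ∥ DB ∩ FB ∥ AD]
   → D = (-18, -21)
3. C_x = -13/2  [C is the midpoint of FA]
4. C_y = -9/2  [C is the midpoint of FA]
   → C = (-13/2, -9/2)
5. E_x = -19/4  [E is the midpoint of CF]
6. E_y = -5/4  [E is the midpoint of CF]
   → E = (-19/4, -5/4)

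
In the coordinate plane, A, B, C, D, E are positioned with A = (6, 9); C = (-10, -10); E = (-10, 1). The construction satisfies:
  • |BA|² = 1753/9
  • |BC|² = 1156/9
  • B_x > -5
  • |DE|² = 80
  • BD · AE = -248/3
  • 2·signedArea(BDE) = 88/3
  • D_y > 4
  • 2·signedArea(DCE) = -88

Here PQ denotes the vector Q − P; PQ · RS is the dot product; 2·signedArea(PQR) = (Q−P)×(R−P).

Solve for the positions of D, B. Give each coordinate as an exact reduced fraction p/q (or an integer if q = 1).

B = (-14/3, 0)
D = (-2, 5)

1. D_x = -2  [2·signedArea(DCE) = -88]
2. D_y = 5  [|DE|² = 80]
   → D = (-2, 5)
3. B_x = -14/3  [2·signedArea(BDE) = 88/3 ∩ BD · AE = -248/3]
4. B_y = 0  [2·signedArea(BDE) = 88/3 ∩ BD · AE = -248/3]
   → B = (-14/3, 0)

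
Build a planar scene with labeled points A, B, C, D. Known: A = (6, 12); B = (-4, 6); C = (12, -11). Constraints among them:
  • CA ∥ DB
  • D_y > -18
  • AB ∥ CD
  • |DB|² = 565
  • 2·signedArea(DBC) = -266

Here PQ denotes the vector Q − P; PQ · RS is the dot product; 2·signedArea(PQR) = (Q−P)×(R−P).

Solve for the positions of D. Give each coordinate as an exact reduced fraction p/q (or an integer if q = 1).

D = (2, -17)

1. D_x = 2  [CA ∥ DB ∩ AB ∥ CD]
2. D_y = -17  [CA ∥ DB ∩ AB ∥ CD]
   → D = (2, -17)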